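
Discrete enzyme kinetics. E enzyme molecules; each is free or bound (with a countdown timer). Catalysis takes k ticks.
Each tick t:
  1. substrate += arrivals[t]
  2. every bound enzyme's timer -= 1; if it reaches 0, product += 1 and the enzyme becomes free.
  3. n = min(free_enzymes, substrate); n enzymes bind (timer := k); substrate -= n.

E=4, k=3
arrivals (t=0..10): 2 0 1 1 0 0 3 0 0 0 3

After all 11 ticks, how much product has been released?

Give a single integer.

t=0: arr=2 -> substrate=0 bound=2 product=0
t=1: arr=0 -> substrate=0 bound=2 product=0
t=2: arr=1 -> substrate=0 bound=3 product=0
t=3: arr=1 -> substrate=0 bound=2 product=2
t=4: arr=0 -> substrate=0 bound=2 product=2
t=5: arr=0 -> substrate=0 bound=1 product=3
t=6: arr=3 -> substrate=0 bound=3 product=4
t=7: arr=0 -> substrate=0 bound=3 product=4
t=8: arr=0 -> substrate=0 bound=3 product=4
t=9: arr=0 -> substrate=0 bound=0 product=7
t=10: arr=3 -> substrate=0 bound=3 product=7

Answer: 7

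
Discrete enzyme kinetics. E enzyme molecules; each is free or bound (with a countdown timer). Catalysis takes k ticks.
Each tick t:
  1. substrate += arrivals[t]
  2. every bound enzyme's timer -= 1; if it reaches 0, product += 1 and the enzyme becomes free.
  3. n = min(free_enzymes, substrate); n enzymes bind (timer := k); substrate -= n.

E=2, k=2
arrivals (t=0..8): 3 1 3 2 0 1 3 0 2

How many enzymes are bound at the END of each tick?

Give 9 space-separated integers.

Answer: 2 2 2 2 2 2 2 2 2

Derivation:
t=0: arr=3 -> substrate=1 bound=2 product=0
t=1: arr=1 -> substrate=2 bound=2 product=0
t=2: arr=3 -> substrate=3 bound=2 product=2
t=3: arr=2 -> substrate=5 bound=2 product=2
t=4: arr=0 -> substrate=3 bound=2 product=4
t=5: arr=1 -> substrate=4 bound=2 product=4
t=6: arr=3 -> substrate=5 bound=2 product=6
t=7: arr=0 -> substrate=5 bound=2 product=6
t=8: arr=2 -> substrate=5 bound=2 product=8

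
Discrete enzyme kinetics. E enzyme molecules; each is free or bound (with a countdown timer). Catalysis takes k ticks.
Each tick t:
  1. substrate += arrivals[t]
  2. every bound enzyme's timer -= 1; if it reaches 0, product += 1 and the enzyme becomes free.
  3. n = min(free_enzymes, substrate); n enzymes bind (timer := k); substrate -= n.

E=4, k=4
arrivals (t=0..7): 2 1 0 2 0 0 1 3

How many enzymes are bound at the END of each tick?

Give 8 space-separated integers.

Answer: 2 3 3 4 3 2 3 4

Derivation:
t=0: arr=2 -> substrate=0 bound=2 product=0
t=1: arr=1 -> substrate=0 bound=3 product=0
t=2: arr=0 -> substrate=0 bound=3 product=0
t=3: arr=2 -> substrate=1 bound=4 product=0
t=4: arr=0 -> substrate=0 bound=3 product=2
t=5: arr=0 -> substrate=0 bound=2 product=3
t=6: arr=1 -> substrate=0 bound=3 product=3
t=7: arr=3 -> substrate=1 bound=4 product=4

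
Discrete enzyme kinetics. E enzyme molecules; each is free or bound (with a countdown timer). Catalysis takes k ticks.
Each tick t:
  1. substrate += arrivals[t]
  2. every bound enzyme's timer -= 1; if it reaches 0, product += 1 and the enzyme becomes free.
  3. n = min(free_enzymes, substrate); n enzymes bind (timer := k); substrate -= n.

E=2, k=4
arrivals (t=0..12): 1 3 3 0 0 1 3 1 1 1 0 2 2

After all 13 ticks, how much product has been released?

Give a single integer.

Answer: 5

Derivation:
t=0: arr=1 -> substrate=0 bound=1 product=0
t=1: arr=3 -> substrate=2 bound=2 product=0
t=2: arr=3 -> substrate=5 bound=2 product=0
t=3: arr=0 -> substrate=5 bound=2 product=0
t=4: arr=0 -> substrate=4 bound=2 product=1
t=5: arr=1 -> substrate=4 bound=2 product=2
t=6: arr=3 -> substrate=7 bound=2 product=2
t=7: arr=1 -> substrate=8 bound=2 product=2
t=8: arr=1 -> substrate=8 bound=2 product=3
t=9: arr=1 -> substrate=8 bound=2 product=4
t=10: arr=0 -> substrate=8 bound=2 product=4
t=11: arr=2 -> substrate=10 bound=2 product=4
t=12: arr=2 -> substrate=11 bound=2 product=5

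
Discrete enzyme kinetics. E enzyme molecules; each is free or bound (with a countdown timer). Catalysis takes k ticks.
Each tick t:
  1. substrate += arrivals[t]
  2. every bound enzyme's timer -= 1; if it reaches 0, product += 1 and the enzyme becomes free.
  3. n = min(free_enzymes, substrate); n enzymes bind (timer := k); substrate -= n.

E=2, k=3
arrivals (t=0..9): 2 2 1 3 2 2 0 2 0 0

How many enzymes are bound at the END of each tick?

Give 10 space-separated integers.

Answer: 2 2 2 2 2 2 2 2 2 2

Derivation:
t=0: arr=2 -> substrate=0 bound=2 product=0
t=1: arr=2 -> substrate=2 bound=2 product=0
t=2: arr=1 -> substrate=3 bound=2 product=0
t=3: arr=3 -> substrate=4 bound=2 product=2
t=4: arr=2 -> substrate=6 bound=2 product=2
t=5: arr=2 -> substrate=8 bound=2 product=2
t=6: arr=0 -> substrate=6 bound=2 product=4
t=7: arr=2 -> substrate=8 bound=2 product=4
t=8: arr=0 -> substrate=8 bound=2 product=4
t=9: arr=0 -> substrate=6 bound=2 product=6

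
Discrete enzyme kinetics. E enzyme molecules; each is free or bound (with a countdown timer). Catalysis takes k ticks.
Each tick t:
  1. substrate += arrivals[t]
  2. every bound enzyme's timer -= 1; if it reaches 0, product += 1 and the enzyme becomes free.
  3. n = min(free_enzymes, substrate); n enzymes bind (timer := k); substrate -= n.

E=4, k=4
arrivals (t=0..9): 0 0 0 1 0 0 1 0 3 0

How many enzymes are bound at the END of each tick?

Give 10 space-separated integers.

Answer: 0 0 0 1 1 1 2 1 4 4

Derivation:
t=0: arr=0 -> substrate=0 bound=0 product=0
t=1: arr=0 -> substrate=0 bound=0 product=0
t=2: arr=0 -> substrate=0 bound=0 product=0
t=3: arr=1 -> substrate=0 bound=1 product=0
t=4: arr=0 -> substrate=0 bound=1 product=0
t=5: arr=0 -> substrate=0 bound=1 product=0
t=6: arr=1 -> substrate=0 bound=2 product=0
t=7: arr=0 -> substrate=0 bound=1 product=1
t=8: arr=3 -> substrate=0 bound=4 product=1
t=9: arr=0 -> substrate=0 bound=4 product=1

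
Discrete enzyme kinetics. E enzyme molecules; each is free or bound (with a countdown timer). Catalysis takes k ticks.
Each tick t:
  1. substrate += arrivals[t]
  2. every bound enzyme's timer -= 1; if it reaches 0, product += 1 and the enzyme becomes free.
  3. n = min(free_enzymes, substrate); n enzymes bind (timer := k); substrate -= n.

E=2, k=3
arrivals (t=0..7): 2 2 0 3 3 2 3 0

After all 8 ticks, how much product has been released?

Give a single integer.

t=0: arr=2 -> substrate=0 bound=2 product=0
t=1: arr=2 -> substrate=2 bound=2 product=0
t=2: arr=0 -> substrate=2 bound=2 product=0
t=3: arr=3 -> substrate=3 bound=2 product=2
t=4: arr=3 -> substrate=6 bound=2 product=2
t=5: arr=2 -> substrate=8 bound=2 product=2
t=6: arr=3 -> substrate=9 bound=2 product=4
t=7: arr=0 -> substrate=9 bound=2 product=4

Answer: 4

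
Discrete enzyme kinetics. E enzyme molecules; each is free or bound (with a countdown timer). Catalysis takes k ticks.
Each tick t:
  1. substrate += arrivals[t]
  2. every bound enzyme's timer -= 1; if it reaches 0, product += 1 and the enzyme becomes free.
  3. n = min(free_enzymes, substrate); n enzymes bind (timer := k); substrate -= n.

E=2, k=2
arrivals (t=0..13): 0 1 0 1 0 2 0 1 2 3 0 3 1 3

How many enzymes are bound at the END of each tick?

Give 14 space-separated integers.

t=0: arr=0 -> substrate=0 bound=0 product=0
t=1: arr=1 -> substrate=0 bound=1 product=0
t=2: arr=0 -> substrate=0 bound=1 product=0
t=3: arr=1 -> substrate=0 bound=1 product=1
t=4: arr=0 -> substrate=0 bound=1 product=1
t=5: arr=2 -> substrate=0 bound=2 product=2
t=6: arr=0 -> substrate=0 bound=2 product=2
t=7: arr=1 -> substrate=0 bound=1 product=4
t=8: arr=2 -> substrate=1 bound=2 product=4
t=9: arr=3 -> substrate=3 bound=2 product=5
t=10: arr=0 -> substrate=2 bound=2 product=6
t=11: arr=3 -> substrate=4 bound=2 product=7
t=12: arr=1 -> substrate=4 bound=2 product=8
t=13: arr=3 -> substrate=6 bound=2 product=9

Answer: 0 1 1 1 1 2 2 1 2 2 2 2 2 2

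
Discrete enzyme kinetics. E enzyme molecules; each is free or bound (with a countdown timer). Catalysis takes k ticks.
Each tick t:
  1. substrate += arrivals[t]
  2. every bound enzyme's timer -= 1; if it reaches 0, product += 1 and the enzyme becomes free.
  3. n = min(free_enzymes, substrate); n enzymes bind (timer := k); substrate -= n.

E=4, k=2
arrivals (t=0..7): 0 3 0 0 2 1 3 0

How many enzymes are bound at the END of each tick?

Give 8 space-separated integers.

Answer: 0 3 3 0 2 3 4 3

Derivation:
t=0: arr=0 -> substrate=0 bound=0 product=0
t=1: arr=3 -> substrate=0 bound=3 product=0
t=2: arr=0 -> substrate=0 bound=3 product=0
t=3: arr=0 -> substrate=0 bound=0 product=3
t=4: arr=2 -> substrate=0 bound=2 product=3
t=5: arr=1 -> substrate=0 bound=3 product=3
t=6: arr=3 -> substrate=0 bound=4 product=5
t=7: arr=0 -> substrate=0 bound=3 product=6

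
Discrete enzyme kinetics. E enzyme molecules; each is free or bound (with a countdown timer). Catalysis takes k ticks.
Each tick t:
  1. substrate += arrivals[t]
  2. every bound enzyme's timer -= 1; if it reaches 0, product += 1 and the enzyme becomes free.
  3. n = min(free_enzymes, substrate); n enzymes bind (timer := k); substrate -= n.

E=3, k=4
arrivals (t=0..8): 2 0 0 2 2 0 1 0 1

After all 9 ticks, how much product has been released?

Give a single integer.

Answer: 5

Derivation:
t=0: arr=2 -> substrate=0 bound=2 product=0
t=1: arr=0 -> substrate=0 bound=2 product=0
t=2: arr=0 -> substrate=0 bound=2 product=0
t=3: arr=2 -> substrate=1 bound=3 product=0
t=4: arr=2 -> substrate=1 bound=3 product=2
t=5: arr=0 -> substrate=1 bound=3 product=2
t=6: arr=1 -> substrate=2 bound=3 product=2
t=7: arr=0 -> substrate=1 bound=3 product=3
t=8: arr=1 -> substrate=0 bound=3 product=5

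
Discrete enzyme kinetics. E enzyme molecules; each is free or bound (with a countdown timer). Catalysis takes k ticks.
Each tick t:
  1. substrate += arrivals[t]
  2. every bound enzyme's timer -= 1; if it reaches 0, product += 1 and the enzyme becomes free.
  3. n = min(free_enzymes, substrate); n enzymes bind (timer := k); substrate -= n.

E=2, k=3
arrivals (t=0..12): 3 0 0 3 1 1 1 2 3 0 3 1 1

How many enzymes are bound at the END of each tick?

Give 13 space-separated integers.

t=0: arr=3 -> substrate=1 bound=2 product=0
t=1: arr=0 -> substrate=1 bound=2 product=0
t=2: arr=0 -> substrate=1 bound=2 product=0
t=3: arr=3 -> substrate=2 bound=2 product=2
t=4: arr=1 -> substrate=3 bound=2 product=2
t=5: arr=1 -> substrate=4 bound=2 product=2
t=6: arr=1 -> substrate=3 bound=2 product=4
t=7: arr=2 -> substrate=5 bound=2 product=4
t=8: arr=3 -> substrate=8 bound=2 product=4
t=9: arr=0 -> substrate=6 bound=2 product=6
t=10: arr=3 -> substrate=9 bound=2 product=6
t=11: arr=1 -> substrate=10 bound=2 product=6
t=12: arr=1 -> substrate=9 bound=2 product=8

Answer: 2 2 2 2 2 2 2 2 2 2 2 2 2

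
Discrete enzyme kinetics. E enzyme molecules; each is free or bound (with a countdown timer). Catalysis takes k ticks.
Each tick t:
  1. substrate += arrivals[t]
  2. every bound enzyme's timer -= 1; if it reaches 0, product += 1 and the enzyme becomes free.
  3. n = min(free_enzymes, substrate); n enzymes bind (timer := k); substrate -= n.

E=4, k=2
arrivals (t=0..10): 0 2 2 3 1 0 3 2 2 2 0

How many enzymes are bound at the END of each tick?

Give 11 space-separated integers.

t=0: arr=0 -> substrate=0 bound=0 product=0
t=1: arr=2 -> substrate=0 bound=2 product=0
t=2: arr=2 -> substrate=0 bound=4 product=0
t=3: arr=3 -> substrate=1 bound=4 product=2
t=4: arr=1 -> substrate=0 bound=4 product=4
t=5: arr=0 -> substrate=0 bound=2 product=6
t=6: arr=3 -> substrate=0 bound=3 product=8
t=7: arr=2 -> substrate=1 bound=4 product=8
t=8: arr=2 -> substrate=0 bound=4 product=11
t=9: arr=2 -> substrate=1 bound=4 product=12
t=10: arr=0 -> substrate=0 bound=2 product=15

Answer: 0 2 4 4 4 2 3 4 4 4 2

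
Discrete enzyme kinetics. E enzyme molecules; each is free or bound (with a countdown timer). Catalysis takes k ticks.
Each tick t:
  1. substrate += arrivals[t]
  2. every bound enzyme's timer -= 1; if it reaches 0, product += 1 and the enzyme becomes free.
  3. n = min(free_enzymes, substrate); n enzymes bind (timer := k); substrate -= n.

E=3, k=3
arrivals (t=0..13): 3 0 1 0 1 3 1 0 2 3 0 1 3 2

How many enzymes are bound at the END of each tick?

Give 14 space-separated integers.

Answer: 3 3 3 1 2 3 3 3 3 3 3 3 3 3

Derivation:
t=0: arr=3 -> substrate=0 bound=3 product=0
t=1: arr=0 -> substrate=0 bound=3 product=0
t=2: arr=1 -> substrate=1 bound=3 product=0
t=3: arr=0 -> substrate=0 bound=1 product=3
t=4: arr=1 -> substrate=0 bound=2 product=3
t=5: arr=3 -> substrate=2 bound=3 product=3
t=6: arr=1 -> substrate=2 bound=3 product=4
t=7: arr=0 -> substrate=1 bound=3 product=5
t=8: arr=2 -> substrate=2 bound=3 product=6
t=9: arr=3 -> substrate=4 bound=3 product=7
t=10: arr=0 -> substrate=3 bound=3 product=8
t=11: arr=1 -> substrate=3 bound=3 product=9
t=12: arr=3 -> substrate=5 bound=3 product=10
t=13: arr=2 -> substrate=6 bound=3 product=11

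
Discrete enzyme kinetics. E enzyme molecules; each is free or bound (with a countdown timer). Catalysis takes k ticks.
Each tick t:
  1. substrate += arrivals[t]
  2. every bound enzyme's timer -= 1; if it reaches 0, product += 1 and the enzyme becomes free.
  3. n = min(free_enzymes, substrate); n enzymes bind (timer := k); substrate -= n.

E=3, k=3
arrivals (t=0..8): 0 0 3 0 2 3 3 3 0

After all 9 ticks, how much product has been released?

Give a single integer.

Answer: 6

Derivation:
t=0: arr=0 -> substrate=0 bound=0 product=0
t=1: arr=0 -> substrate=0 bound=0 product=0
t=2: arr=3 -> substrate=0 bound=3 product=0
t=3: arr=0 -> substrate=0 bound=3 product=0
t=4: arr=2 -> substrate=2 bound=3 product=0
t=5: arr=3 -> substrate=2 bound=3 product=3
t=6: arr=3 -> substrate=5 bound=3 product=3
t=7: arr=3 -> substrate=8 bound=3 product=3
t=8: arr=0 -> substrate=5 bound=3 product=6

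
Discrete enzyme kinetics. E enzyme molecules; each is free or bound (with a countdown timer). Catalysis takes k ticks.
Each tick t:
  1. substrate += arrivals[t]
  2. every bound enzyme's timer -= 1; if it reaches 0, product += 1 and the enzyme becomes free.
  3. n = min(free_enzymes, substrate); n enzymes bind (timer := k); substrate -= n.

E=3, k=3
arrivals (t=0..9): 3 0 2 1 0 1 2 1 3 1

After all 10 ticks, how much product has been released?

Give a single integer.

t=0: arr=3 -> substrate=0 bound=3 product=0
t=1: arr=0 -> substrate=0 bound=3 product=0
t=2: arr=2 -> substrate=2 bound=3 product=0
t=3: arr=1 -> substrate=0 bound=3 product=3
t=4: arr=0 -> substrate=0 bound=3 product=3
t=5: arr=1 -> substrate=1 bound=3 product=3
t=6: arr=2 -> substrate=0 bound=3 product=6
t=7: arr=1 -> substrate=1 bound=3 product=6
t=8: arr=3 -> substrate=4 bound=3 product=6
t=9: arr=1 -> substrate=2 bound=3 product=9

Answer: 9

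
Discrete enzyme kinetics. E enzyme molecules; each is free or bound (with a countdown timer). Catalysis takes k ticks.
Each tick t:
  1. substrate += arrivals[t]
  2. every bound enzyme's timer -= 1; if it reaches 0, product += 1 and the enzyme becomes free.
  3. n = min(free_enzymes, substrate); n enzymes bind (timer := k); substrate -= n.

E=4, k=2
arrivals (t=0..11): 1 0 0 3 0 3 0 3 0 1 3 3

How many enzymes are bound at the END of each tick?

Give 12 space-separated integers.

t=0: arr=1 -> substrate=0 bound=1 product=0
t=1: arr=0 -> substrate=0 bound=1 product=0
t=2: arr=0 -> substrate=0 bound=0 product=1
t=3: arr=3 -> substrate=0 bound=3 product=1
t=4: arr=0 -> substrate=0 bound=3 product=1
t=5: arr=3 -> substrate=0 bound=3 product=4
t=6: arr=0 -> substrate=0 bound=3 product=4
t=7: arr=3 -> substrate=0 bound=3 product=7
t=8: arr=0 -> substrate=0 bound=3 product=7
t=9: arr=1 -> substrate=0 bound=1 product=10
t=10: arr=3 -> substrate=0 bound=4 product=10
t=11: arr=3 -> substrate=2 bound=4 product=11

Answer: 1 1 0 3 3 3 3 3 3 1 4 4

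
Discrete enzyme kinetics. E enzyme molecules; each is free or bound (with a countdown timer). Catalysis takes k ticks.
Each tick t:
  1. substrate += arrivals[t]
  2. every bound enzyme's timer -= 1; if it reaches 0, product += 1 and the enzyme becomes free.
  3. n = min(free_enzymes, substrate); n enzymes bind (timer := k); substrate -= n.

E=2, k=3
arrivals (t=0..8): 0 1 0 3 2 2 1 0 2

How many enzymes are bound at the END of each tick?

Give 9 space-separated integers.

Answer: 0 1 1 2 2 2 2 2 2

Derivation:
t=0: arr=0 -> substrate=0 bound=0 product=0
t=1: arr=1 -> substrate=0 bound=1 product=0
t=2: arr=0 -> substrate=0 bound=1 product=0
t=3: arr=3 -> substrate=2 bound=2 product=0
t=4: arr=2 -> substrate=3 bound=2 product=1
t=5: arr=2 -> substrate=5 bound=2 product=1
t=6: arr=1 -> substrate=5 bound=2 product=2
t=7: arr=0 -> substrate=4 bound=2 product=3
t=8: arr=2 -> substrate=6 bound=2 product=3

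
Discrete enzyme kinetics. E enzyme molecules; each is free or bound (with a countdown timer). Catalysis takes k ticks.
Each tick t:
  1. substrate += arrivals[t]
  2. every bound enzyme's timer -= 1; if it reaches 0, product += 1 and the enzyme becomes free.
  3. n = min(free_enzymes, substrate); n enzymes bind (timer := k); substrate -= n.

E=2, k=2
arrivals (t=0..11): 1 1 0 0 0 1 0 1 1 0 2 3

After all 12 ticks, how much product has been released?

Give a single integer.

t=0: arr=1 -> substrate=0 bound=1 product=0
t=1: arr=1 -> substrate=0 bound=2 product=0
t=2: arr=0 -> substrate=0 bound=1 product=1
t=3: arr=0 -> substrate=0 bound=0 product=2
t=4: arr=0 -> substrate=0 bound=0 product=2
t=5: arr=1 -> substrate=0 bound=1 product=2
t=6: arr=0 -> substrate=0 bound=1 product=2
t=7: arr=1 -> substrate=0 bound=1 product=3
t=8: arr=1 -> substrate=0 bound=2 product=3
t=9: arr=0 -> substrate=0 bound=1 product=4
t=10: arr=2 -> substrate=0 bound=2 product=5
t=11: arr=3 -> substrate=3 bound=2 product=5

Answer: 5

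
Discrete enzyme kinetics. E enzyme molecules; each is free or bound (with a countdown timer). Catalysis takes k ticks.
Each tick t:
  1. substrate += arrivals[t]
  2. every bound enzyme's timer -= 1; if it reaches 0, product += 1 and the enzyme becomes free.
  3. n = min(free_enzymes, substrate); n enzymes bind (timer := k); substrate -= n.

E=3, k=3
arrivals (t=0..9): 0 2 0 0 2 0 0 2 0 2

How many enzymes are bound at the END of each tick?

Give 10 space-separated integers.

Answer: 0 2 2 2 2 2 2 2 2 3

Derivation:
t=0: arr=0 -> substrate=0 bound=0 product=0
t=1: arr=2 -> substrate=0 bound=2 product=0
t=2: arr=0 -> substrate=0 bound=2 product=0
t=3: arr=0 -> substrate=0 bound=2 product=0
t=4: arr=2 -> substrate=0 bound=2 product=2
t=5: arr=0 -> substrate=0 bound=2 product=2
t=6: arr=0 -> substrate=0 bound=2 product=2
t=7: arr=2 -> substrate=0 bound=2 product=4
t=8: arr=0 -> substrate=0 bound=2 product=4
t=9: arr=2 -> substrate=1 bound=3 product=4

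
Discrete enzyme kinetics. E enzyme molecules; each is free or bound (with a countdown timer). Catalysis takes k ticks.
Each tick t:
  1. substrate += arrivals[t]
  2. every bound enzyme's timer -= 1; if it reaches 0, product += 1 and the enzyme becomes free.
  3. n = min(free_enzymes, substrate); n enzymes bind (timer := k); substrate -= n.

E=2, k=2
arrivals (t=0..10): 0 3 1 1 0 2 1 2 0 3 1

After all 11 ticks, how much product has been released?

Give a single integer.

Answer: 8

Derivation:
t=0: arr=0 -> substrate=0 bound=0 product=0
t=1: arr=3 -> substrate=1 bound=2 product=0
t=2: arr=1 -> substrate=2 bound=2 product=0
t=3: arr=1 -> substrate=1 bound=2 product=2
t=4: arr=0 -> substrate=1 bound=2 product=2
t=5: arr=2 -> substrate=1 bound=2 product=4
t=6: arr=1 -> substrate=2 bound=2 product=4
t=7: arr=2 -> substrate=2 bound=2 product=6
t=8: arr=0 -> substrate=2 bound=2 product=6
t=9: arr=3 -> substrate=3 bound=2 product=8
t=10: arr=1 -> substrate=4 bound=2 product=8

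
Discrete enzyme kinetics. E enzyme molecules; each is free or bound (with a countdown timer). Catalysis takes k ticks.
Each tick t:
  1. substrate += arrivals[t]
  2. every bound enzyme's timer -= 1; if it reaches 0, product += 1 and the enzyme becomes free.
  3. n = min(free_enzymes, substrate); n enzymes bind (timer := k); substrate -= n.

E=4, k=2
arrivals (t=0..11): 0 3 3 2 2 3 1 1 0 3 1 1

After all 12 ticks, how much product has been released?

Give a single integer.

t=0: arr=0 -> substrate=0 bound=0 product=0
t=1: arr=3 -> substrate=0 bound=3 product=0
t=2: arr=3 -> substrate=2 bound=4 product=0
t=3: arr=2 -> substrate=1 bound=4 product=3
t=4: arr=2 -> substrate=2 bound=4 product=4
t=5: arr=3 -> substrate=2 bound=4 product=7
t=6: arr=1 -> substrate=2 bound=4 product=8
t=7: arr=1 -> substrate=0 bound=4 product=11
t=8: arr=0 -> substrate=0 bound=3 product=12
t=9: arr=3 -> substrate=0 bound=3 product=15
t=10: arr=1 -> substrate=0 bound=4 product=15
t=11: arr=1 -> substrate=0 bound=2 product=18

Answer: 18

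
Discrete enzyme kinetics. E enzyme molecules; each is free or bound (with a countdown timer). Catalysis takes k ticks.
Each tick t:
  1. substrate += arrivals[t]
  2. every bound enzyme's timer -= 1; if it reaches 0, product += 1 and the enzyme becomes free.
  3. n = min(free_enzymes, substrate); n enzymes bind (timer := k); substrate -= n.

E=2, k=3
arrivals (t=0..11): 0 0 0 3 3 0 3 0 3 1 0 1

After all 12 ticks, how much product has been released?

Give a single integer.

Answer: 4

Derivation:
t=0: arr=0 -> substrate=0 bound=0 product=0
t=1: arr=0 -> substrate=0 bound=0 product=0
t=2: arr=0 -> substrate=0 bound=0 product=0
t=3: arr=3 -> substrate=1 bound=2 product=0
t=4: arr=3 -> substrate=4 bound=2 product=0
t=5: arr=0 -> substrate=4 bound=2 product=0
t=6: arr=3 -> substrate=5 bound=2 product=2
t=7: arr=0 -> substrate=5 bound=2 product=2
t=8: arr=3 -> substrate=8 bound=2 product=2
t=9: arr=1 -> substrate=7 bound=2 product=4
t=10: arr=0 -> substrate=7 bound=2 product=4
t=11: arr=1 -> substrate=8 bound=2 product=4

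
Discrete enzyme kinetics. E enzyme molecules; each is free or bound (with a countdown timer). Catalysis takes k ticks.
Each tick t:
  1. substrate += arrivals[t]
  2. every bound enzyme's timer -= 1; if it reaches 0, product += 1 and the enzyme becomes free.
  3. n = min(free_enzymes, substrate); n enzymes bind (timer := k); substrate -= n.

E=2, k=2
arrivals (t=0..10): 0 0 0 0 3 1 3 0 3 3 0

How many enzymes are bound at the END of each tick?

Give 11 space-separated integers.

t=0: arr=0 -> substrate=0 bound=0 product=0
t=1: arr=0 -> substrate=0 bound=0 product=0
t=2: arr=0 -> substrate=0 bound=0 product=0
t=3: arr=0 -> substrate=0 bound=0 product=0
t=4: arr=3 -> substrate=1 bound=2 product=0
t=5: arr=1 -> substrate=2 bound=2 product=0
t=6: arr=3 -> substrate=3 bound=2 product=2
t=7: arr=0 -> substrate=3 bound=2 product=2
t=8: arr=3 -> substrate=4 bound=2 product=4
t=9: arr=3 -> substrate=7 bound=2 product=4
t=10: arr=0 -> substrate=5 bound=2 product=6

Answer: 0 0 0 0 2 2 2 2 2 2 2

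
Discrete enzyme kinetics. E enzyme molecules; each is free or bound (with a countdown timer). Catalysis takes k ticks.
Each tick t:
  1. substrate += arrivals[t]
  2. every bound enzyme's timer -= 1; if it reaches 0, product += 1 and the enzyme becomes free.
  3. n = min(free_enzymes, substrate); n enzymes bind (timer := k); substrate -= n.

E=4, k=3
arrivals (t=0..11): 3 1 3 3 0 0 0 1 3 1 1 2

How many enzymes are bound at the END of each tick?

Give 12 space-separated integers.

t=0: arr=3 -> substrate=0 bound=3 product=0
t=1: arr=1 -> substrate=0 bound=4 product=0
t=2: arr=3 -> substrate=3 bound=4 product=0
t=3: arr=3 -> substrate=3 bound=4 product=3
t=4: arr=0 -> substrate=2 bound=4 product=4
t=5: arr=0 -> substrate=2 bound=4 product=4
t=6: arr=0 -> substrate=0 bound=3 product=7
t=7: arr=1 -> substrate=0 bound=3 product=8
t=8: arr=3 -> substrate=2 bound=4 product=8
t=9: arr=1 -> substrate=1 bound=4 product=10
t=10: arr=1 -> substrate=1 bound=4 product=11
t=11: arr=2 -> substrate=2 bound=4 product=12

Answer: 3 4 4 4 4 4 3 3 4 4 4 4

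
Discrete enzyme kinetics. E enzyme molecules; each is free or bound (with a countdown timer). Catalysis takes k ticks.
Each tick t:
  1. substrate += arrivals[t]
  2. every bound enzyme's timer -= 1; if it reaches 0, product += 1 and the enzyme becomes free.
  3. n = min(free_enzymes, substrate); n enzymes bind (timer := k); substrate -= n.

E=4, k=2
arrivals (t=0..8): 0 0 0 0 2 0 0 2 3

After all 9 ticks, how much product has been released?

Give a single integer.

t=0: arr=0 -> substrate=0 bound=0 product=0
t=1: arr=0 -> substrate=0 bound=0 product=0
t=2: arr=0 -> substrate=0 bound=0 product=0
t=3: arr=0 -> substrate=0 bound=0 product=0
t=4: arr=2 -> substrate=0 bound=2 product=0
t=5: arr=0 -> substrate=0 bound=2 product=0
t=6: arr=0 -> substrate=0 bound=0 product=2
t=7: arr=2 -> substrate=0 bound=2 product=2
t=8: arr=3 -> substrate=1 bound=4 product=2

Answer: 2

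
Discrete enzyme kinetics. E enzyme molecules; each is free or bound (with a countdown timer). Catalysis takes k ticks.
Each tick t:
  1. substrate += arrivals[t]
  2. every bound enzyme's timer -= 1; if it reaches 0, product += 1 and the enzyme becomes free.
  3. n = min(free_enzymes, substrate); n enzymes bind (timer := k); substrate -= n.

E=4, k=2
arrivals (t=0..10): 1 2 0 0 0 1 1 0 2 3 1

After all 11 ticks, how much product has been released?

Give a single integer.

t=0: arr=1 -> substrate=0 bound=1 product=0
t=1: arr=2 -> substrate=0 bound=3 product=0
t=2: arr=0 -> substrate=0 bound=2 product=1
t=3: arr=0 -> substrate=0 bound=0 product=3
t=4: arr=0 -> substrate=0 bound=0 product=3
t=5: arr=1 -> substrate=0 bound=1 product=3
t=6: arr=1 -> substrate=0 bound=2 product=3
t=7: arr=0 -> substrate=0 bound=1 product=4
t=8: arr=2 -> substrate=0 bound=2 product=5
t=9: arr=3 -> substrate=1 bound=4 product=5
t=10: arr=1 -> substrate=0 bound=4 product=7

Answer: 7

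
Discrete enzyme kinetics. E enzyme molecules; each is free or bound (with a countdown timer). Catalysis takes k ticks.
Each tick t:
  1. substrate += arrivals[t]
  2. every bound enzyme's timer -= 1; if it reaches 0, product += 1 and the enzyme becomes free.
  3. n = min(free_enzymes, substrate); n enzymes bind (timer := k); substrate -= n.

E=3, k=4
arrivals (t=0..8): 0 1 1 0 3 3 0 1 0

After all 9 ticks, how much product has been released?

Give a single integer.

t=0: arr=0 -> substrate=0 bound=0 product=0
t=1: arr=1 -> substrate=0 bound=1 product=0
t=2: arr=1 -> substrate=0 bound=2 product=0
t=3: arr=0 -> substrate=0 bound=2 product=0
t=4: arr=3 -> substrate=2 bound=3 product=0
t=5: arr=3 -> substrate=4 bound=3 product=1
t=6: arr=0 -> substrate=3 bound=3 product=2
t=7: arr=1 -> substrate=4 bound=3 product=2
t=8: arr=0 -> substrate=3 bound=3 product=3

Answer: 3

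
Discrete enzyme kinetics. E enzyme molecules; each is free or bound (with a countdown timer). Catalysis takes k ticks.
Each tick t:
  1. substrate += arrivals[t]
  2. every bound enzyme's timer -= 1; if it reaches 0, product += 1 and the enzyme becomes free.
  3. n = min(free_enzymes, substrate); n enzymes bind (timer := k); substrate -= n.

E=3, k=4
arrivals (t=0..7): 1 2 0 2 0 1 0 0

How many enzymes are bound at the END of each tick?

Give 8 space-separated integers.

t=0: arr=1 -> substrate=0 bound=1 product=0
t=1: arr=2 -> substrate=0 bound=3 product=0
t=2: arr=0 -> substrate=0 bound=3 product=0
t=3: arr=2 -> substrate=2 bound=3 product=0
t=4: arr=0 -> substrate=1 bound=3 product=1
t=5: arr=1 -> substrate=0 bound=3 product=3
t=6: arr=0 -> substrate=0 bound=3 product=3
t=7: arr=0 -> substrate=0 bound=3 product=3

Answer: 1 3 3 3 3 3 3 3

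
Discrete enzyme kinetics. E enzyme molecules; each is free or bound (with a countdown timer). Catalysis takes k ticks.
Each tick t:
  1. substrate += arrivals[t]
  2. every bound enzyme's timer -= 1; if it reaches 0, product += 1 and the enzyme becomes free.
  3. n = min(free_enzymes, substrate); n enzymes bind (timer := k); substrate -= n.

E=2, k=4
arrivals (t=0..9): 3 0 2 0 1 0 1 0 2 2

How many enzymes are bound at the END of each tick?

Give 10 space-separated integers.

t=0: arr=3 -> substrate=1 bound=2 product=0
t=1: arr=0 -> substrate=1 bound=2 product=0
t=2: arr=2 -> substrate=3 bound=2 product=0
t=3: arr=0 -> substrate=3 bound=2 product=0
t=4: arr=1 -> substrate=2 bound=2 product=2
t=5: arr=0 -> substrate=2 bound=2 product=2
t=6: arr=1 -> substrate=3 bound=2 product=2
t=7: arr=0 -> substrate=3 bound=2 product=2
t=8: arr=2 -> substrate=3 bound=2 product=4
t=9: arr=2 -> substrate=5 bound=2 product=4

Answer: 2 2 2 2 2 2 2 2 2 2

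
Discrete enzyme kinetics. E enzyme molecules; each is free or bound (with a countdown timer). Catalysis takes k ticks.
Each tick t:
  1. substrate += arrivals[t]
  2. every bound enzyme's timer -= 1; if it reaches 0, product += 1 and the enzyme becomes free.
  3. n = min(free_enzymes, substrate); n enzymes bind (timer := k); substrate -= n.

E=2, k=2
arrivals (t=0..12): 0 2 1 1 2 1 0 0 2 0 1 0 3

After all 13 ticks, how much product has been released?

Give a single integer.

Answer: 10

Derivation:
t=0: arr=0 -> substrate=0 bound=0 product=0
t=1: arr=2 -> substrate=0 bound=2 product=0
t=2: arr=1 -> substrate=1 bound=2 product=0
t=3: arr=1 -> substrate=0 bound=2 product=2
t=4: arr=2 -> substrate=2 bound=2 product=2
t=5: arr=1 -> substrate=1 bound=2 product=4
t=6: arr=0 -> substrate=1 bound=2 product=4
t=7: arr=0 -> substrate=0 bound=1 product=6
t=8: arr=2 -> substrate=1 bound=2 product=6
t=9: arr=0 -> substrate=0 bound=2 product=7
t=10: arr=1 -> substrate=0 bound=2 product=8
t=11: arr=0 -> substrate=0 bound=1 product=9
t=12: arr=3 -> substrate=1 bound=2 product=10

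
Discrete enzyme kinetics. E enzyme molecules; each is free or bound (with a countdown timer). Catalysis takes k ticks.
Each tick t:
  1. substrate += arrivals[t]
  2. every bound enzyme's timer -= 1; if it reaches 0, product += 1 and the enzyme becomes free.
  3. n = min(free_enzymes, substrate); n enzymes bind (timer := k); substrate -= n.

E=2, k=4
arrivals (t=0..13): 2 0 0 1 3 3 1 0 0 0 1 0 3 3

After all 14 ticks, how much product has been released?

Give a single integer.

Answer: 6

Derivation:
t=0: arr=2 -> substrate=0 bound=2 product=0
t=1: arr=0 -> substrate=0 bound=2 product=0
t=2: arr=0 -> substrate=0 bound=2 product=0
t=3: arr=1 -> substrate=1 bound=2 product=0
t=4: arr=3 -> substrate=2 bound=2 product=2
t=5: arr=3 -> substrate=5 bound=2 product=2
t=6: arr=1 -> substrate=6 bound=2 product=2
t=7: arr=0 -> substrate=6 bound=2 product=2
t=8: arr=0 -> substrate=4 bound=2 product=4
t=9: arr=0 -> substrate=4 bound=2 product=4
t=10: arr=1 -> substrate=5 bound=2 product=4
t=11: arr=0 -> substrate=5 bound=2 product=4
t=12: arr=3 -> substrate=6 bound=2 product=6
t=13: arr=3 -> substrate=9 bound=2 product=6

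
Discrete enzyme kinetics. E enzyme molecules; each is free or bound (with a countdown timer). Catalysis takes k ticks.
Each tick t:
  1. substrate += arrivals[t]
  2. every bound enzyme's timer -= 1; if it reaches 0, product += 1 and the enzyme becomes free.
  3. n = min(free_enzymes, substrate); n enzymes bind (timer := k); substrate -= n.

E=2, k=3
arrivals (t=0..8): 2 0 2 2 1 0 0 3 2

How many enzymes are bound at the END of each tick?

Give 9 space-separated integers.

t=0: arr=2 -> substrate=0 bound=2 product=0
t=1: arr=0 -> substrate=0 bound=2 product=0
t=2: arr=2 -> substrate=2 bound=2 product=0
t=3: arr=2 -> substrate=2 bound=2 product=2
t=4: arr=1 -> substrate=3 bound=2 product=2
t=5: arr=0 -> substrate=3 bound=2 product=2
t=6: arr=0 -> substrate=1 bound=2 product=4
t=7: arr=3 -> substrate=4 bound=2 product=4
t=8: arr=2 -> substrate=6 bound=2 product=4

Answer: 2 2 2 2 2 2 2 2 2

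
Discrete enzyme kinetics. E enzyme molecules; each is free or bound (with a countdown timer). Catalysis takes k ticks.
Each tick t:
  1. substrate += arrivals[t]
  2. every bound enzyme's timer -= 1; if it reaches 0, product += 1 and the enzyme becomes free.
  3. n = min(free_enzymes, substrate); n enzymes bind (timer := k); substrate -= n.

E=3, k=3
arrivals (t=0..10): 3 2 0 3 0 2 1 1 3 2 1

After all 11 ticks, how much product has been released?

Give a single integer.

t=0: arr=3 -> substrate=0 bound=3 product=0
t=1: arr=2 -> substrate=2 bound=3 product=0
t=2: arr=0 -> substrate=2 bound=3 product=0
t=3: arr=3 -> substrate=2 bound=3 product=3
t=4: arr=0 -> substrate=2 bound=3 product=3
t=5: arr=2 -> substrate=4 bound=3 product=3
t=6: arr=1 -> substrate=2 bound=3 product=6
t=7: arr=1 -> substrate=3 bound=3 product=6
t=8: arr=3 -> substrate=6 bound=3 product=6
t=9: arr=2 -> substrate=5 bound=3 product=9
t=10: arr=1 -> substrate=6 bound=3 product=9

Answer: 9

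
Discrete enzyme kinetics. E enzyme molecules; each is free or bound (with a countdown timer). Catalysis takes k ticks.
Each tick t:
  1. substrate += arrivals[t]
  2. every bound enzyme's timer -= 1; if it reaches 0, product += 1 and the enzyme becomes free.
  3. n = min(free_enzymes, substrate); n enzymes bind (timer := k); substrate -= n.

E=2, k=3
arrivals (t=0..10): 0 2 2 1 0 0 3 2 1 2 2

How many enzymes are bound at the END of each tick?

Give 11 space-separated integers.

t=0: arr=0 -> substrate=0 bound=0 product=0
t=1: arr=2 -> substrate=0 bound=2 product=0
t=2: arr=2 -> substrate=2 bound=2 product=0
t=3: arr=1 -> substrate=3 bound=2 product=0
t=4: arr=0 -> substrate=1 bound=2 product=2
t=5: arr=0 -> substrate=1 bound=2 product=2
t=6: arr=3 -> substrate=4 bound=2 product=2
t=7: arr=2 -> substrate=4 bound=2 product=4
t=8: arr=1 -> substrate=5 bound=2 product=4
t=9: arr=2 -> substrate=7 bound=2 product=4
t=10: arr=2 -> substrate=7 bound=2 product=6

Answer: 0 2 2 2 2 2 2 2 2 2 2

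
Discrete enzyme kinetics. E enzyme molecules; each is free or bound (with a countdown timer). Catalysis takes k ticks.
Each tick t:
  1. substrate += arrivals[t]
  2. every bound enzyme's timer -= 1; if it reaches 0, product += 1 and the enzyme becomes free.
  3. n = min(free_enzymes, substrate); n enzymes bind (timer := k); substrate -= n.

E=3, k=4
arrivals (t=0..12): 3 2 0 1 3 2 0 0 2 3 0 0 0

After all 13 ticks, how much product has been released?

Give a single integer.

Answer: 9

Derivation:
t=0: arr=3 -> substrate=0 bound=3 product=0
t=1: arr=2 -> substrate=2 bound=3 product=0
t=2: arr=0 -> substrate=2 bound=3 product=0
t=3: arr=1 -> substrate=3 bound=3 product=0
t=4: arr=3 -> substrate=3 bound=3 product=3
t=5: arr=2 -> substrate=5 bound=3 product=3
t=6: arr=0 -> substrate=5 bound=3 product=3
t=7: arr=0 -> substrate=5 bound=3 product=3
t=8: arr=2 -> substrate=4 bound=3 product=6
t=9: arr=3 -> substrate=7 bound=3 product=6
t=10: arr=0 -> substrate=7 bound=3 product=6
t=11: arr=0 -> substrate=7 bound=3 product=6
t=12: arr=0 -> substrate=4 bound=3 product=9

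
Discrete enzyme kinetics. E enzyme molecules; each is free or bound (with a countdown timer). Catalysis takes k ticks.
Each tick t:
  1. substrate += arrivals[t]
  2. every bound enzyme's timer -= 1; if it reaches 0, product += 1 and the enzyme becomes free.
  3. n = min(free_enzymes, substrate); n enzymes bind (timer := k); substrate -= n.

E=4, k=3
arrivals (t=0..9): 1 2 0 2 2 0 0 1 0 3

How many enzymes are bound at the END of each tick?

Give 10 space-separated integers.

t=0: arr=1 -> substrate=0 bound=1 product=0
t=1: arr=2 -> substrate=0 bound=3 product=0
t=2: arr=0 -> substrate=0 bound=3 product=0
t=3: arr=2 -> substrate=0 bound=4 product=1
t=4: arr=2 -> substrate=0 bound=4 product=3
t=5: arr=0 -> substrate=0 bound=4 product=3
t=6: arr=0 -> substrate=0 bound=2 product=5
t=7: arr=1 -> substrate=0 bound=1 product=7
t=8: arr=0 -> substrate=0 bound=1 product=7
t=9: arr=3 -> substrate=0 bound=4 product=7

Answer: 1 3 3 4 4 4 2 1 1 4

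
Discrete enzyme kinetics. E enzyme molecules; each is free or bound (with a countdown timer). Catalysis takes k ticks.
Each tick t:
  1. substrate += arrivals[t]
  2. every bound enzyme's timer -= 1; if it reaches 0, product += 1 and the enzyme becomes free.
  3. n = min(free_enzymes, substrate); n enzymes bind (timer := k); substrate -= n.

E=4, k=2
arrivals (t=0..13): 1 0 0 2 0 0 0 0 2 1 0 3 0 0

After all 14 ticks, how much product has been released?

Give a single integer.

t=0: arr=1 -> substrate=0 bound=1 product=0
t=1: arr=0 -> substrate=0 bound=1 product=0
t=2: arr=0 -> substrate=0 bound=0 product=1
t=3: arr=2 -> substrate=0 bound=2 product=1
t=4: arr=0 -> substrate=0 bound=2 product=1
t=5: arr=0 -> substrate=0 bound=0 product=3
t=6: arr=0 -> substrate=0 bound=0 product=3
t=7: arr=0 -> substrate=0 bound=0 product=3
t=8: arr=2 -> substrate=0 bound=2 product=3
t=9: arr=1 -> substrate=0 bound=3 product=3
t=10: arr=0 -> substrate=0 bound=1 product=5
t=11: arr=3 -> substrate=0 bound=3 product=6
t=12: arr=0 -> substrate=0 bound=3 product=6
t=13: arr=0 -> substrate=0 bound=0 product=9

Answer: 9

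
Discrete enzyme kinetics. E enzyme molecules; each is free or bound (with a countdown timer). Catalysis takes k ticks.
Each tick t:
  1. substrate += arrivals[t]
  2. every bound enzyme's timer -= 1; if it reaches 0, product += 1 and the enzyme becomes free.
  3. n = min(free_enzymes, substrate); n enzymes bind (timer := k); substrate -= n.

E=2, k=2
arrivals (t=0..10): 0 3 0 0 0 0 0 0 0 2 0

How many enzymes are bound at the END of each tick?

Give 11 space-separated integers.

Answer: 0 2 2 1 1 0 0 0 0 2 2

Derivation:
t=0: arr=0 -> substrate=0 bound=0 product=0
t=1: arr=3 -> substrate=1 bound=2 product=0
t=2: arr=0 -> substrate=1 bound=2 product=0
t=3: arr=0 -> substrate=0 bound=1 product=2
t=4: arr=0 -> substrate=0 bound=1 product=2
t=5: arr=0 -> substrate=0 bound=0 product=3
t=6: arr=0 -> substrate=0 bound=0 product=3
t=7: arr=0 -> substrate=0 bound=0 product=3
t=8: arr=0 -> substrate=0 bound=0 product=3
t=9: arr=2 -> substrate=0 bound=2 product=3
t=10: arr=0 -> substrate=0 bound=2 product=3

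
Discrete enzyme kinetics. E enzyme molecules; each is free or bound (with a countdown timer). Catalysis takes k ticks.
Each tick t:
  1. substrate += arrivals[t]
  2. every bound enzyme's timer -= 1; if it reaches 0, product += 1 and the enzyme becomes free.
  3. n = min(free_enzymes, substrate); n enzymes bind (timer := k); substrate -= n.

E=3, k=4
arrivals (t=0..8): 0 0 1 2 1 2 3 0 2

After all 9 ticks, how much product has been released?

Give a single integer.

Answer: 3

Derivation:
t=0: arr=0 -> substrate=0 bound=0 product=0
t=1: arr=0 -> substrate=0 bound=0 product=0
t=2: arr=1 -> substrate=0 bound=1 product=0
t=3: arr=2 -> substrate=0 bound=3 product=0
t=4: arr=1 -> substrate=1 bound=3 product=0
t=5: arr=2 -> substrate=3 bound=3 product=0
t=6: arr=3 -> substrate=5 bound=3 product=1
t=7: arr=0 -> substrate=3 bound=3 product=3
t=8: arr=2 -> substrate=5 bound=3 product=3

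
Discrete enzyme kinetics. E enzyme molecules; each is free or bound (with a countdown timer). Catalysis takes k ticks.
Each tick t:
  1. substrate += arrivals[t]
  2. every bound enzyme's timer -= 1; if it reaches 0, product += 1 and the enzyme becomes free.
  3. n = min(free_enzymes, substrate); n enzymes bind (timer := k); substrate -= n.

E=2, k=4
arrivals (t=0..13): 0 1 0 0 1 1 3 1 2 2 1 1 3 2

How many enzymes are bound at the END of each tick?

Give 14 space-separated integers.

t=0: arr=0 -> substrate=0 bound=0 product=0
t=1: arr=1 -> substrate=0 bound=1 product=0
t=2: arr=0 -> substrate=0 bound=1 product=0
t=3: arr=0 -> substrate=0 bound=1 product=0
t=4: arr=1 -> substrate=0 bound=2 product=0
t=5: arr=1 -> substrate=0 bound=2 product=1
t=6: arr=3 -> substrate=3 bound=2 product=1
t=7: arr=1 -> substrate=4 bound=2 product=1
t=8: arr=2 -> substrate=5 bound=2 product=2
t=9: arr=2 -> substrate=6 bound=2 product=3
t=10: arr=1 -> substrate=7 bound=2 product=3
t=11: arr=1 -> substrate=8 bound=2 product=3
t=12: arr=3 -> substrate=10 bound=2 product=4
t=13: arr=2 -> substrate=11 bound=2 product=5

Answer: 0 1 1 1 2 2 2 2 2 2 2 2 2 2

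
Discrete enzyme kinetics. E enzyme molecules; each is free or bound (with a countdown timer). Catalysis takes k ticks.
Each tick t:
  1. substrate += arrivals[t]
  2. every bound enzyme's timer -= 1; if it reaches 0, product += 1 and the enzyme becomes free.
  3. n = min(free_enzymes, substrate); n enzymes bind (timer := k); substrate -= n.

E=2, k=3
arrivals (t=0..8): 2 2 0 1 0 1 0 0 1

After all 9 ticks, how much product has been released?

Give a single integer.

t=0: arr=2 -> substrate=0 bound=2 product=0
t=1: arr=2 -> substrate=2 bound=2 product=0
t=2: arr=0 -> substrate=2 bound=2 product=0
t=3: arr=1 -> substrate=1 bound=2 product=2
t=4: arr=0 -> substrate=1 bound=2 product=2
t=5: arr=1 -> substrate=2 bound=2 product=2
t=6: arr=0 -> substrate=0 bound=2 product=4
t=7: arr=0 -> substrate=0 bound=2 product=4
t=8: arr=1 -> substrate=1 bound=2 product=4

Answer: 4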